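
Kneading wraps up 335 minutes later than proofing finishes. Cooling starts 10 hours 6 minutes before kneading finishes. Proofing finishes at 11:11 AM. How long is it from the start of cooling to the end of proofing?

271 minutes

Kneading ends at 11:11 AM + 335 min = 4:46 PM.
Cooling starts at 4:46 PM − 606 min = 6:40 AM.
From 6:40 AM to 11:11 AM is 271 minutes.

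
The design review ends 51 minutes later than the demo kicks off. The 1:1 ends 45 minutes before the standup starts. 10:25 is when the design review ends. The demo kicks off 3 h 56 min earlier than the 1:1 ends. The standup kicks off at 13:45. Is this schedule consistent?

No

The 1:1 ends at 13:45 − 45 min = 13:00.
The demo starts at 13:00 − 236 min = 09:04.
The design review ends at 09:04 + 51 min = 09:55.
But the design review is also said to end at 10:25 — a 30-minute conflict.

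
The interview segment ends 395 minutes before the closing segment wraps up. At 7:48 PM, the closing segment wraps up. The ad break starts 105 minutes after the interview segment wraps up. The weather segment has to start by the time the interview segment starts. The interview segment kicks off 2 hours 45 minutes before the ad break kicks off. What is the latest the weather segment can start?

12:13 PM

The interview segment ends at 7:48 PM − 395 min = 1:13 PM.
The ad break starts at 1:13 PM + 105 min = 2:58 PM.
The interview segment starts at 2:58 PM − 165 min = 12:13 PM.
The weather segment is bounded by the interview segment, so the latest it can start is 12:13 PM.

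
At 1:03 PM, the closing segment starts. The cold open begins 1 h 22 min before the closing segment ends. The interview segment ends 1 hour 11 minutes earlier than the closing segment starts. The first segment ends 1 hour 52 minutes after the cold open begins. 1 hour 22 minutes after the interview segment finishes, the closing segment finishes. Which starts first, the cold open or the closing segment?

the cold open

The interview segment ends at 1:03 PM − 71 min = 11:52 AM.
The closing segment ends at 11:52 AM + 82 min = 1:14 PM.
The cold open starts at 1:14 PM − 82 min = 11:52 AM.
The cold open starts at 11:52 AM and the closing segment starts at 1:03 PM, so the cold open is first.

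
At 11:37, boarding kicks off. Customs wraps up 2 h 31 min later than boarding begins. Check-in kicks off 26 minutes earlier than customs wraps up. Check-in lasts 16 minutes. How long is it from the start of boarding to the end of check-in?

Customs ends at 11:37 + 151 min = 14:08.
Check-in starts at 14:08 − 26 min = 13:42.
Check-in ends at 13:42 + 16 min = 13:58.
From 11:37 to 13:58 is 2 hours 21 minutes.

2 hours 21 minutes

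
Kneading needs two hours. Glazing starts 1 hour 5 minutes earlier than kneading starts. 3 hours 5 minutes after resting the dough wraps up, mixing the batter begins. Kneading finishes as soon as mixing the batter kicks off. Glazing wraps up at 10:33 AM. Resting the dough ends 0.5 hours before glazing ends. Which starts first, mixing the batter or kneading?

kneading

Resting the dough ends at 10:33 AM − 30 min = 10:03 AM.
Mixing the batter starts at 10:03 AM + 185 min = 1:08 PM.
So kneading ends at 1:08 PM.
Kneading starts at 1:08 PM − 120 min = 11:08 AM.
Mixing the batter starts at 1:08 PM and kneading starts at 11:08 AM, so kneading is first.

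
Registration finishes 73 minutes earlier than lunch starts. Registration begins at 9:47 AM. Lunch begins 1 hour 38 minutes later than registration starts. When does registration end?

Lunch starts at 9:47 AM + 98 min = 11:25 AM.
Registration ends at 11:25 AM − 73 min = 10:12 AM.

10:12 AM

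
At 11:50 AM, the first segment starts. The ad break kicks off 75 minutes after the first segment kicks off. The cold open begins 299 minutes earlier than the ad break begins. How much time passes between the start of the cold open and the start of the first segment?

The ad break starts at 11:50 AM + 75 min = 1:05 PM.
The cold open starts at 1:05 PM − 299 min = 8:06 AM.
From 8:06 AM to 11:50 AM is 3 h 44 min.

3 h 44 min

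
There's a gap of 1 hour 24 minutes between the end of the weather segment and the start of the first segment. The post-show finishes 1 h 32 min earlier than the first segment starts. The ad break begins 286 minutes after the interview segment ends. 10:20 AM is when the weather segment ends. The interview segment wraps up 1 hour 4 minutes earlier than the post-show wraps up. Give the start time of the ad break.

The first segment starts at 10:20 AM + 84 min = 11:44 AM.
The post-show ends at 11:44 AM − 92 min = 10:12 AM.
The interview segment ends at 10:12 AM − 64 min = 9:08 AM.
The ad break starts at 9:08 AM + 286 min = 1:54 PM.

1:54 PM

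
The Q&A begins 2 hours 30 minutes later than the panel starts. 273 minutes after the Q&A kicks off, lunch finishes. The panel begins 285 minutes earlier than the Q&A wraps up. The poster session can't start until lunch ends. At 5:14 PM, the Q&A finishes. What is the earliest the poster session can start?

The panel starts at 5:14 PM − 285 min = 12:29 PM.
The Q&A starts at 12:29 PM + 150 min = 2:59 PM.
Lunch ends at 2:59 PM + 273 min = 7:32 PM.
The poster session is bounded by lunch, so the earliest it can start is 7:32 PM.

7:32 PM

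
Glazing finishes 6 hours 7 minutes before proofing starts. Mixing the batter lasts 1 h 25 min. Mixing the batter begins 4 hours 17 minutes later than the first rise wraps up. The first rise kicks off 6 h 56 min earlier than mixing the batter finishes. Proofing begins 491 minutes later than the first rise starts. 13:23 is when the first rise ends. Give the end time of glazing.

14:13

Mixing the batter starts at 13:23 + 257 min = 17:40.
Mixing the batter ends at 17:40 + 85 min = 19:05.
The first rise starts at 19:05 − 416 min = 12:09.
Proofing starts at 12:09 + 491 min = 20:20.
Glazing ends at 20:20 − 367 min = 14:13.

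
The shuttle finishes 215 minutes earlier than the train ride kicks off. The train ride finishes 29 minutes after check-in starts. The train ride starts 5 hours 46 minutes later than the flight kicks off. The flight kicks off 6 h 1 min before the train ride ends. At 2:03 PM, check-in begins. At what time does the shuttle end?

10:42 AM

The train ride ends at 2:03 PM + 29 min = 2:32 PM.
The flight starts at 2:32 PM − 361 min = 8:31 AM.
The train ride starts at 8:31 AM + 346 min = 2:17 PM.
The shuttle ends at 2:17 PM − 215 min = 10:42 AM.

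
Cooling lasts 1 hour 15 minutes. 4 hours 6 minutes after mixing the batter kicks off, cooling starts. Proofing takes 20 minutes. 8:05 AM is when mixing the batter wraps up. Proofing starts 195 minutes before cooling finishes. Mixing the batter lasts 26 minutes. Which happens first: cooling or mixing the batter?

Mixing the batter starts at 8:05 AM − 26 min = 7:39 AM.
Cooling starts at 7:39 AM + 246 min = 11:45 AM.
Cooling starts at 11:45 AM and mixing the batter starts at 7:39 AM, so mixing the batter is first.

mixing the batter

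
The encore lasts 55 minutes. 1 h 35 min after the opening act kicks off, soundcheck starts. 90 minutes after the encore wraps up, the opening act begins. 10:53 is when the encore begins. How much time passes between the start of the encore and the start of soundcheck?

The encore ends at 10:53 + 55 min = 11:48.
The opening act starts at 11:48 + 90 min = 13:18.
Soundcheck starts at 13:18 + 95 min = 14:53.
From 10:53 to 14:53 is 4 hours.

4 hours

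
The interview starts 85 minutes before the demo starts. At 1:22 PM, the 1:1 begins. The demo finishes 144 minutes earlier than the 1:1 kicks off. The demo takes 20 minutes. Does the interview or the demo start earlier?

The demo ends at 1:22 PM − 144 min = 10:58 AM.
The demo starts at 10:58 AM − 20 min = 10:38 AM.
The interview starts at 10:38 AM − 85 min = 9:13 AM.
The interview starts at 9:13 AM and the demo starts at 10:38 AM, so the interview is first.

the interview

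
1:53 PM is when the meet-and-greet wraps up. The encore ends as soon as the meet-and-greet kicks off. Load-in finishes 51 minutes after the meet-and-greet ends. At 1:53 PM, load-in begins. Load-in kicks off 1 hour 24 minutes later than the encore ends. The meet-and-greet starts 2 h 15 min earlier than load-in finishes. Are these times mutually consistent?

Yes

Load-in ends at 1:53 PM + 51 min = 2:44 PM.
The meet-and-greet starts at 2:44 PM − 135 min = 12:29 PM.
So the encore ends at 12:29 PM.
Load-in starts at 12:29 PM + 84 min = 1:53 PM.
That matches the stated 1:53 PM, so the schedule is consistent.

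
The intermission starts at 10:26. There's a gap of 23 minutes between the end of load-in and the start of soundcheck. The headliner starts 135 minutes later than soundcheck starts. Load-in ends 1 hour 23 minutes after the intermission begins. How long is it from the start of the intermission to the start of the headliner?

Load-in ends at 10:26 + 83 min = 11:49.
Soundcheck starts at 11:49 + 23 min = 12:12.
The headliner starts at 12:12 + 135 min = 14:27.
From 10:26 to 14:27 is 4 hours 1 minute.

4 hours 1 minute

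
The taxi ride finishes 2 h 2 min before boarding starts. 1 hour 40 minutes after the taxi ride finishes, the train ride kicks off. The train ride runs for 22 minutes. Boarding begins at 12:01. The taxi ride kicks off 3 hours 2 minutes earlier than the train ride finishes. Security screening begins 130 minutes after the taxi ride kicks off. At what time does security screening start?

The taxi ride ends at 12:01 − 122 min = 09:59.
The train ride starts at 09:59 + 100 min = 11:39.
The train ride ends at 11:39 + 22 min = 12:01.
The taxi ride starts at 12:01 − 182 min = 08:59.
Security screening starts at 08:59 + 130 min = 11:09.

11:09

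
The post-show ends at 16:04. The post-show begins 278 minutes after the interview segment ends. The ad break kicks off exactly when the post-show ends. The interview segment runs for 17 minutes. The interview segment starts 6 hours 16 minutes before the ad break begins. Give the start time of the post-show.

14:43

The ad break starts at 16:04.
The interview segment starts at 16:04 − 376 min = 09:48.
The interview segment ends at 09:48 + 17 min = 10:05.
The post-show starts at 10:05 + 278 min = 14:43.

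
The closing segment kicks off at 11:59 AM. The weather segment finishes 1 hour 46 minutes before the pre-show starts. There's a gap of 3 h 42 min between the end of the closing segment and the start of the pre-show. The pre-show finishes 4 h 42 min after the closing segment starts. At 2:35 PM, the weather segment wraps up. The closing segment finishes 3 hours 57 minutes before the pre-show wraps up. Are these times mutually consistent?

The pre-show ends at 11:59 AM + 282 min = 4:41 PM.
The closing segment ends at 4:41 PM − 237 min = 12:44 PM.
The pre-show starts at 12:44 PM + 222 min = 4:26 PM.
The weather segment ends at 4:26 PM − 106 min = 2:40 PM.
But the weather segment is also said to end at 2:35 PM — a 5-minute conflict.

No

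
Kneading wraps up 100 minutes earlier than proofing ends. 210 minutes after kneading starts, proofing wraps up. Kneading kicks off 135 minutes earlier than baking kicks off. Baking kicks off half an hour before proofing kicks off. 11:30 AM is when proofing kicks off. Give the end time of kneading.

Baking starts at 11:30 AM − 30 min = 11:00 AM.
Kneading starts at 11:00 AM − 135 min = 8:45 AM.
Proofing ends at 8:45 AM + 210 min = 12:15 PM.
Kneading ends at 12:15 PM − 100 min = 10:35 AM.

10:35 AM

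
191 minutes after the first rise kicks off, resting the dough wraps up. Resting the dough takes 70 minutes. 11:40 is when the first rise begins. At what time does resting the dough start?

Resting the dough ends at 11:40 + 191 min = 14:51.
Resting the dough starts at 14:51 − 70 min = 13:41.

13:41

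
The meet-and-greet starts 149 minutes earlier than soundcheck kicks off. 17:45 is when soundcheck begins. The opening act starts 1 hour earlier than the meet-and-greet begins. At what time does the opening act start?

The meet-and-greet starts at 17:45 − 149 min = 15:16.
The opening act starts at 15:16 − 60 min = 14:16.

14:16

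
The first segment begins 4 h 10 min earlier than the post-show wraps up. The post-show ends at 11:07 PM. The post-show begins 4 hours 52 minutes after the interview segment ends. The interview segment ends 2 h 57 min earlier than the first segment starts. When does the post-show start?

8:52 PM

The first segment starts at 11:07 PM − 250 min = 6:57 PM.
The interview segment ends at 6:57 PM − 177 min = 4:00 PM.
The post-show starts at 4:00 PM + 292 min = 8:52 PM.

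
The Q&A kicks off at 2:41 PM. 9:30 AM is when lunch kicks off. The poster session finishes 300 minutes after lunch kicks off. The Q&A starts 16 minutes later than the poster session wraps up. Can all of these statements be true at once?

The poster session ends at 9:30 AM + 300 min = 2:30 PM.
The Q&A starts at 2:30 PM + 16 min = 2:46 PM.
But the Q&A is also said to start at 2:41 PM — a 5-minute conflict.

No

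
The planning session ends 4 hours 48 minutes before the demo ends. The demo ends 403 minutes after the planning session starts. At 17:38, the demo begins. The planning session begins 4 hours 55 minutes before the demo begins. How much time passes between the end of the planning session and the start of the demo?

The planning session starts at 17:38 − 295 min = 12:43.
The demo ends at 12:43 + 403 min = 19:26.
The planning session ends at 19:26 − 288 min = 14:38.
From 14:38 to 17:38 is 3 hours.

3 hours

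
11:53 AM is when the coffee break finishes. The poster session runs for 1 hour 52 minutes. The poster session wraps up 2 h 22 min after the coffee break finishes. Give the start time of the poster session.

The poster session ends at 11:53 AM + 142 min = 2:15 PM.
The poster session starts at 2:15 PM − 112 min = 12:23 PM.

12:23 PM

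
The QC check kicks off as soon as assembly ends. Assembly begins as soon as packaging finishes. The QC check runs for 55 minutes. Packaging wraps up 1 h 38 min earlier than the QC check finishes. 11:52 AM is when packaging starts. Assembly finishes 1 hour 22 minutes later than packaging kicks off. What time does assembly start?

12:31 PM

Assembly ends at 11:52 AM + 82 min = 1:14 PM.
So the QC check starts at 1:14 PM.
The QC check ends at 1:14 PM + 55 min = 2:09 PM.
Packaging ends at 2:09 PM − 98 min = 12:31 PM.
So assembly starts at 12:31 PM.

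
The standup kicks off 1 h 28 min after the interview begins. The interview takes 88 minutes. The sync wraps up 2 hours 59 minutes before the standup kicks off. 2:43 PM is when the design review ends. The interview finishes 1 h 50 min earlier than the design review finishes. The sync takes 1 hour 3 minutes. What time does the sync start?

8:51 AM

The interview ends at 2:43 PM − 110 min = 12:53 PM.
The interview starts at 12:53 PM − 88 min = 11:25 AM.
The standup starts at 11:25 AM + 88 min = 12:53 PM.
The sync ends at 12:53 PM − 179 min = 9:54 AM.
The sync starts at 9:54 AM − 63 min = 8:51 AM.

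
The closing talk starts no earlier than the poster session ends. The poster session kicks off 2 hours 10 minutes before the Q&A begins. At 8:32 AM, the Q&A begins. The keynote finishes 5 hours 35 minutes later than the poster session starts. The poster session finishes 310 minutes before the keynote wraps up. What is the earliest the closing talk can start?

The poster session starts at 8:32 AM − 130 min = 6:22 AM.
The keynote ends at 6:22 AM + 335 min = 11:57 AM.
The poster session ends at 11:57 AM − 310 min = 6:47 AM.
The closing talk is bounded by the poster session, so the earliest it can start is 6:47 AM.

6:47 AM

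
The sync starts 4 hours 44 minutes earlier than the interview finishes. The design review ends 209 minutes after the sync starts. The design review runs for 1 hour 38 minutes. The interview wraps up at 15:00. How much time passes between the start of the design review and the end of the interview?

The sync starts at 15:00 − 284 min = 10:16.
The design review ends at 10:16 + 209 min = 13:45.
The design review starts at 13:45 − 98 min = 12:07.
From 12:07 to 15:00 is 173 minutes.

173 minutes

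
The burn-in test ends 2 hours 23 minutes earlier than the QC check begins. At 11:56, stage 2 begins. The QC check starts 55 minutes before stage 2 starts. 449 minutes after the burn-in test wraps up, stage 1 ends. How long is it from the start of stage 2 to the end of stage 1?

4 hours 11 minutes

The QC check starts at 11:56 − 55 min = 11:01.
The burn-in test ends at 11:01 − 143 min = 08:38.
Stage 1 ends at 08:38 + 449 min = 16:07.
From 11:56 to 16:07 is 4 hours 11 minutes.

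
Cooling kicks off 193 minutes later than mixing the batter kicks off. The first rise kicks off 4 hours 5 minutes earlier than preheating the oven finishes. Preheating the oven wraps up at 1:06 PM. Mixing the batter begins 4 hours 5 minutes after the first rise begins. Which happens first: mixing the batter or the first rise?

The first rise starts at 1:06 PM − 245 min = 9:01 AM.
Mixing the batter starts at 9:01 AM + 245 min = 1:06 PM.
Mixing the batter starts at 1:06 PM and the first rise starts at 9:01 AM, so the first rise is first.

the first rise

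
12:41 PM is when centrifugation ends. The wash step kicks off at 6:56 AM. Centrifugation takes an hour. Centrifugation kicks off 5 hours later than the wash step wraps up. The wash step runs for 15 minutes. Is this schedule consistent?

The wash step ends at 6:56 AM + 15 min = 7:11 AM.
Centrifugation starts at 7:11 AM + 300 min = 12:11 PM.
Centrifugation ends at 12:11 PM + 60 min = 1:11 PM.
But centrifugation is also said to end at 12:41 PM — a 30-minute conflict.

No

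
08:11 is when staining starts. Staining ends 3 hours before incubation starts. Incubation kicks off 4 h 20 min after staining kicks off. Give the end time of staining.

Incubation starts at 08:11 + 260 min = 12:31.
Staining ends at 12:31 − 180 min = 09:31.

09:31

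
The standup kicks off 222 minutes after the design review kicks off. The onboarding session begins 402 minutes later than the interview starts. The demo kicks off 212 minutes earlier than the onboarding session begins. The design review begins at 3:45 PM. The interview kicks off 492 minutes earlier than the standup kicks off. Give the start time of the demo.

The standup starts at 3:45 PM + 222 min = 7:27 PM.
The interview starts at 7:27 PM − 492 min = 11:15 AM.
The onboarding session starts at 11:15 AM + 402 min = 5:57 PM.
The demo starts at 5:57 PM − 212 min = 2:25 PM.

2:25 PM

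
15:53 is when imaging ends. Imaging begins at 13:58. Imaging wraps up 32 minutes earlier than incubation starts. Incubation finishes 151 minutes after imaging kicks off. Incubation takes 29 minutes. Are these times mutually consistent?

Incubation ends at 13:58 + 151 min = 16:29.
Incubation starts at 16:29 − 29 min = 16:00.
Imaging ends at 16:00 − 32 min = 15:28.
But imaging is also said to end at 15:53 — a 25-minute conflict.

No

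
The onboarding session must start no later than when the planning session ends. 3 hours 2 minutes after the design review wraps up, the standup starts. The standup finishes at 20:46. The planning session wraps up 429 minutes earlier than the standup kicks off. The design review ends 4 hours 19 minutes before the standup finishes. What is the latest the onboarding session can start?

The design review ends at 20:46 − 259 min = 16:27.
The standup starts at 16:27 + 182 min = 19:29.
The planning session ends at 19:29 − 429 min = 12:20.
The onboarding session is bounded by the planning session, so the latest it can start is 12:20.

12:20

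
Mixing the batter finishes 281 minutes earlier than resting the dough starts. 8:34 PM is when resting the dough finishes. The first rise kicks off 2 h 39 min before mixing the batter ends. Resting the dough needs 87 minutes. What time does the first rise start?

Resting the dough starts at 8:34 PM − 87 min = 7:07 PM.
Mixing the batter ends at 7:07 PM − 281 min = 2:26 PM.
The first rise starts at 2:26 PM − 159 min = 11:47 AM.

11:47 AM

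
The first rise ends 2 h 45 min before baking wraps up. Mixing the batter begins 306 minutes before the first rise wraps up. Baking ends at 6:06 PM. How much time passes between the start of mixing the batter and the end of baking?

471 minutes

The first rise ends at 6:06 PM − 165 min = 3:21 PM.
Mixing the batter starts at 3:21 PM − 306 min = 10:15 AM.
From 10:15 AM to 6:06 PM is 471 minutes.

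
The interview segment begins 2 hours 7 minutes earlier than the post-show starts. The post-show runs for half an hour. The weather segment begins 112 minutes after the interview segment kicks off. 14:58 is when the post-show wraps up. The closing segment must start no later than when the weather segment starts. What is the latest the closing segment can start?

The post-show starts at 14:58 − 30 min = 14:28.
The interview segment starts at 14:28 − 127 min = 12:21.
The weather segment starts at 12:21 + 112 min = 14:13.
The closing segment is bounded by the weather segment, so the latest it can start is 14:13.

14:13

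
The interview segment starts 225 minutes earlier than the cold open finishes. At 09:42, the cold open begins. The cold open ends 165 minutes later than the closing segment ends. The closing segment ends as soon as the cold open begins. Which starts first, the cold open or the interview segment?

The closing segment ends at 09:42.
The cold open ends at 09:42 + 165 min = 12:27.
The interview segment starts at 12:27 − 225 min = 08:42.
The cold open starts at 09:42 and the interview segment starts at 08:42, so the interview segment is first.

the interview segment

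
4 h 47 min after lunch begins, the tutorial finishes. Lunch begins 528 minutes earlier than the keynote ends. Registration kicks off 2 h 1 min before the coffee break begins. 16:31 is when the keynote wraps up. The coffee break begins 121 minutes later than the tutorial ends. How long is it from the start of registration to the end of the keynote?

4 hours 1 minute

Lunch starts at 16:31 − 528 min = 07:43.
The tutorial ends at 07:43 + 287 min = 12:30.
The coffee break starts at 12:30 + 121 min = 14:31.
Registration starts at 14:31 − 121 min = 12:30.
From 12:30 to 16:31 is 4 hours 1 minute.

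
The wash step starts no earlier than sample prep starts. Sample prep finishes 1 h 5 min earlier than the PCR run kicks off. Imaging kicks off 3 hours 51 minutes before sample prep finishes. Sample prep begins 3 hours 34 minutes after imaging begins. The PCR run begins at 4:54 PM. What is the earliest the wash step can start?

Sample prep ends at 4:54 PM − 65 min = 3:49 PM.
Imaging starts at 3:49 PM − 231 min = 11:58 AM.
Sample prep starts at 11:58 AM + 214 min = 3:32 PM.
The wash step is bounded by sample prep, so the earliest it can start is 3:32 PM.

3:32 PM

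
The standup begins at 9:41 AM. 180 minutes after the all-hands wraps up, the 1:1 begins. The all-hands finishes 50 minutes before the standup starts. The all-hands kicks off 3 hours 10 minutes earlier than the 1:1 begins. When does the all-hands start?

8:41 AM

The all-hands ends at 9:41 AM − 50 min = 8:51 AM.
The 1:1 starts at 8:51 AM + 180 min = 11:51 AM.
The all-hands starts at 11:51 AM − 190 min = 8:41 AM.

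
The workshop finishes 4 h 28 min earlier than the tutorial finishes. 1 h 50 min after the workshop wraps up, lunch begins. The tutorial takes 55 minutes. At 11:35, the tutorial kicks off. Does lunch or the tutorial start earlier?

lunch

The tutorial ends at 11:35 + 55 min = 12:30.
The workshop ends at 12:30 − 268 min = 08:02.
Lunch starts at 08:02 + 110 min = 09:52.
Lunch starts at 09:52 and the tutorial starts at 11:35, so lunch is first.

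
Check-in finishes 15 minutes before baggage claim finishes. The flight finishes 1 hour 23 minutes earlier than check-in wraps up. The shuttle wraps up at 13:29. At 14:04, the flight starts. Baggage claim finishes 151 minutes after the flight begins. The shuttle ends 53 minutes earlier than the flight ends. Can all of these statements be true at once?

No

Baggage claim ends at 14:04 + 151 min = 16:35.
Check-in ends at 16:35 − 15 min = 16:20.
The flight ends at 16:20 − 83 min = 14:57.
The shuttle ends at 14:57 − 53 min = 14:04.
But the shuttle is also said to end at 13:29 — a 35-minute conflict.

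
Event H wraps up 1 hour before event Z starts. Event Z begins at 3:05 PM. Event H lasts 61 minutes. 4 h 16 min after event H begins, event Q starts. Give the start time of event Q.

Event H ends at 3:05 PM − 60 min = 2:05 PM.
Event H starts at 2:05 PM − 61 min = 1:04 PM.
Event Q starts at 1:04 PM + 256 min = 5:20 PM.

5:20 PM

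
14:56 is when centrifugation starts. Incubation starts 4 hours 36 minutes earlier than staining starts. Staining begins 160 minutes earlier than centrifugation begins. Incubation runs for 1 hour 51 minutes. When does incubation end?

Staining starts at 14:56 − 160 min = 12:16.
Incubation starts at 12:16 − 276 min = 07:40.
Incubation ends at 07:40 + 111 min = 09:31.

09:31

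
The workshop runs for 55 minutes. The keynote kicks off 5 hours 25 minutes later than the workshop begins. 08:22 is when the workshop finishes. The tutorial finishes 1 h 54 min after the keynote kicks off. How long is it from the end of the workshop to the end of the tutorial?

6 hours 24 minutes

The workshop starts at 08:22 − 55 min = 07:27.
The keynote starts at 07:27 + 325 min = 12:52.
The tutorial ends at 12:52 + 114 min = 14:46.
From 08:22 to 14:46 is 6 hours 24 minutes.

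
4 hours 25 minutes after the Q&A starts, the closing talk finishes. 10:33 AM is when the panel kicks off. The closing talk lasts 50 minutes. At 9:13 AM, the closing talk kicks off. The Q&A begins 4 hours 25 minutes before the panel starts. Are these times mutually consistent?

No

The Q&A starts at 10:33 AM − 265 min = 6:08 AM.
The closing talk ends at 6:08 AM + 265 min = 10:33 AM.
The closing talk starts at 10:33 AM − 50 min = 9:43 AM.
But the closing talk is also said to start at 9:13 AM — a 30-minute conflict.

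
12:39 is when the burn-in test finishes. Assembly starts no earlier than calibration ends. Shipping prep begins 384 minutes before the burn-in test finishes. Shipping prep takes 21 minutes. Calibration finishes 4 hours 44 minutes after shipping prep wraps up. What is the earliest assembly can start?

Shipping prep starts at 12:39 − 384 min = 06:15.
Shipping prep ends at 06:15 + 21 min = 06:36.
Calibration ends at 06:36 + 284 min = 11:20.
Assembly is bounded by calibration, so the earliest it can start is 11:20.

11:20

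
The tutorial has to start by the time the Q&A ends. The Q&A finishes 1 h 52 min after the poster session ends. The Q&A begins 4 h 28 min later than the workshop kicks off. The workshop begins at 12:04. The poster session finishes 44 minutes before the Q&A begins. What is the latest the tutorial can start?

17:40

The Q&A starts at 12:04 + 268 min = 16:32.
The poster session ends at 16:32 − 44 min = 15:48.
The Q&A ends at 15:48 + 112 min = 17:40.
The tutorial is bounded by the Q&A, so the latest it can start is 17:40.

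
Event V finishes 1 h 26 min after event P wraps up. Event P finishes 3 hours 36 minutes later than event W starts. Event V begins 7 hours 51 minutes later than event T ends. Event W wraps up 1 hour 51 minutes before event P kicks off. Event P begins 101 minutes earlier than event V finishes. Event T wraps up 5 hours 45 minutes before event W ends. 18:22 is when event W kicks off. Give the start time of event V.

21:58

Event P ends at 18:22 + 216 min = 21:58.
Event V ends at 21:58 + 86 min = 23:24.
Event P starts at 23:24 − 101 min = 21:43.
Event W ends at 21:43 − 111 min = 19:52.
Event T ends at 19:52 − 345 min = 14:07.
Event V starts at 14:07 + 471 min = 21:58.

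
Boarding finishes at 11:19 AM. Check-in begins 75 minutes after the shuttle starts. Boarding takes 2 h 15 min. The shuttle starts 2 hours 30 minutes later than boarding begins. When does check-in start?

Boarding starts at 11:19 AM − 135 min = 9:04 AM.
The shuttle starts at 9:04 AM + 150 min = 11:34 AM.
Check-in starts at 11:34 AM + 75 min = 12:49 PM.

12:49 PM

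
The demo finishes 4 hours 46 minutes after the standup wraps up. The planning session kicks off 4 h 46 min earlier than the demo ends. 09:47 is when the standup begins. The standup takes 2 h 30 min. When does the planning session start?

The standup ends at 09:47 + 150 min = 12:17.
The demo ends at 12:17 + 286 min = 17:03.
The planning session starts at 17:03 − 286 min = 12:17.

12:17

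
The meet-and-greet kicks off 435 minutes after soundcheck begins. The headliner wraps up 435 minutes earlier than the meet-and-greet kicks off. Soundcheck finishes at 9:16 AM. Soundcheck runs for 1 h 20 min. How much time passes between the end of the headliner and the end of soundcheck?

1 hour 20 minutes

Soundcheck starts at 9:16 AM − 80 min = 7:56 AM.
The meet-and-greet starts at 7:56 AM + 435 min = 3:11 PM.
The headliner ends at 3:11 PM − 435 min = 7:56 AM.
From 7:56 AM to 9:16 AM is 1 hour 20 minutes.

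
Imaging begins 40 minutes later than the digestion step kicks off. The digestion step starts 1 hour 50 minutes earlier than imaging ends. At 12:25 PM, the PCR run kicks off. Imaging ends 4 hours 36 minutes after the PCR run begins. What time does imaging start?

Imaging ends at 12:25 PM + 276 min = 5:01 PM.
The digestion step starts at 5:01 PM − 110 min = 3:11 PM.
Imaging starts at 3:11 PM + 40 min = 3:51 PM.

3:51 PM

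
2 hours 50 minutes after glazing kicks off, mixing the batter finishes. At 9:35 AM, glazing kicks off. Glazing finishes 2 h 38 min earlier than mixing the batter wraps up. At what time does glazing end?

Mixing the batter ends at 9:35 AM + 170 min = 12:25 PM.
Glazing ends at 12:25 PM − 158 min = 9:47 AM.

9:47 AM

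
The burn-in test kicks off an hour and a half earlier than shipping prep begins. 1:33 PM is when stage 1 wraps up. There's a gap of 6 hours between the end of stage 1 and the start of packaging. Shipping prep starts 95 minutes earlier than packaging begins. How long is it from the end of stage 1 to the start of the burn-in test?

Packaging starts at 1:33 PM + 360 min = 7:33 PM.
Shipping prep starts at 7:33 PM − 95 min = 5:58 PM.
The burn-in test starts at 5:58 PM − 90 min = 4:28 PM.
From 1:33 PM to 4:28 PM is 2 hours 55 minutes.

2 hours 55 minutes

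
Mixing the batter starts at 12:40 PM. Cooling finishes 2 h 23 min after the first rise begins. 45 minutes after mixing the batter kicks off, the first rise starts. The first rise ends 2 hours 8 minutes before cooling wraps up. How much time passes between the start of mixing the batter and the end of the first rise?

The first rise starts at 12:40 PM + 45 min = 1:25 PM.
Cooling ends at 1:25 PM + 143 min = 3:48 PM.
The first rise ends at 3:48 PM − 128 min = 1:40 PM.
From 12:40 PM to 1:40 PM is 1 hour.

1 hour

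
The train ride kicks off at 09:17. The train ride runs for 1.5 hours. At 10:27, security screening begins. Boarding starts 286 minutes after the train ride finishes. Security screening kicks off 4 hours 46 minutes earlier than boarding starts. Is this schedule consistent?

The train ride ends at 09:17 + 90 min = 10:47.
Boarding starts at 10:47 + 286 min = 15:33.
Security screening starts at 15:33 − 286 min = 10:47.
But security screening is also said to start at 10:27 — a 20-minute conflict.

No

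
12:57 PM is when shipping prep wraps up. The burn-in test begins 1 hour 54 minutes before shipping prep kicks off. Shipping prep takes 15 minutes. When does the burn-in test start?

Shipping prep starts at 12:57 PM − 15 min = 12:42 PM.
The burn-in test starts at 12:42 PM − 114 min = 10:48 AM.

10:48 AM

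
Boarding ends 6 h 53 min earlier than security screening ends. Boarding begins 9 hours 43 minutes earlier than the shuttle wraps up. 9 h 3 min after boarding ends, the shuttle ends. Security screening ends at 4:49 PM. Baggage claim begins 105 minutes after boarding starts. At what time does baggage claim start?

Boarding ends at 4:49 PM − 413 min = 9:56 AM.
The shuttle ends at 9:56 AM + 543 min = 6:59 PM.
Boarding starts at 6:59 PM − 583 min = 9:16 AM.
Baggage claim starts at 9:16 AM + 105 min = 11:01 AM.

11:01 AM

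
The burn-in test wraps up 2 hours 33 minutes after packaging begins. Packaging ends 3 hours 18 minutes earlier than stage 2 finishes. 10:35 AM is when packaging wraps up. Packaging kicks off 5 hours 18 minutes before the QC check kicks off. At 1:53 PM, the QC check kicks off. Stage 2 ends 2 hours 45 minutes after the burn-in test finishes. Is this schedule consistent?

Packaging starts at 1:53 PM − 318 min = 8:35 AM.
The burn-in test ends at 8:35 AM + 153 min = 11:08 AM.
Stage 2 ends at 11:08 AM + 165 min = 1:53 PM.
Packaging ends at 1:53 PM − 198 min = 10:35 AM.
That matches the stated 10:35 AM, so the schedule is consistent.

Yes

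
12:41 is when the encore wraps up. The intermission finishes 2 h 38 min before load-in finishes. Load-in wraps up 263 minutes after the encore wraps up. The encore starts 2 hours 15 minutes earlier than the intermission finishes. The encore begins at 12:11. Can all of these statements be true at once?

Load-in ends at 12:41 + 263 min = 17:04.
The intermission ends at 17:04 − 158 min = 14:26.
The encore starts at 14:26 − 135 min = 12:11.
That matches the stated 12:11, so the schedule is consistent.

Yes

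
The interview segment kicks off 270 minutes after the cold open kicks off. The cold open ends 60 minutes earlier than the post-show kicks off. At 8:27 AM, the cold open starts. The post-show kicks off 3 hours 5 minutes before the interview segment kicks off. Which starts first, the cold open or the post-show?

The interview segment starts at 8:27 AM + 270 min = 12:57 PM.
The post-show starts at 12:57 PM − 185 min = 9:52 AM.
The cold open starts at 8:27 AM and the post-show starts at 9:52 AM, so the cold open is first.

the cold open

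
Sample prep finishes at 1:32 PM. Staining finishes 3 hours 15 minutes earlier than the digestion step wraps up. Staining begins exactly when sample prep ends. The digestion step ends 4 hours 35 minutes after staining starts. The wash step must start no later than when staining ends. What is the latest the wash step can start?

Staining starts at 1:32 PM.
The digestion step ends at 1:32 PM + 275 min = 6:07 PM.
Staining ends at 6:07 PM − 195 min = 2:52 PM.
The wash step is bounded by staining, so the latest it can start is 2:52 PM.

2:52 PM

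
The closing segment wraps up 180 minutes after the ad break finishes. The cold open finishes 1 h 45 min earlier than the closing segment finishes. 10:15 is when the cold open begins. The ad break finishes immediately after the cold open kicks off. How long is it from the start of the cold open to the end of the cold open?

1 h 15 min

The ad break ends at 10:15.
The closing segment ends at 10:15 + 180 min = 13:15.
The cold open ends at 13:15 − 105 min = 11:30.
From 10:15 to 11:30 is 1 h 15 min.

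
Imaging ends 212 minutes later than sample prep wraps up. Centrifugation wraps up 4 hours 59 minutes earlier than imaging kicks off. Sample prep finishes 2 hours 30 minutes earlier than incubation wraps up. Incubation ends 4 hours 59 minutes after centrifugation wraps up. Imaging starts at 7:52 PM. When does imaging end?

8:54 PM

Centrifugation ends at 7:52 PM − 299 min = 2:53 PM.
Incubation ends at 2:53 PM + 299 min = 7:52 PM.
Sample prep ends at 7:52 PM − 150 min = 5:22 PM.
Imaging ends at 5:22 PM + 212 min = 8:54 PM.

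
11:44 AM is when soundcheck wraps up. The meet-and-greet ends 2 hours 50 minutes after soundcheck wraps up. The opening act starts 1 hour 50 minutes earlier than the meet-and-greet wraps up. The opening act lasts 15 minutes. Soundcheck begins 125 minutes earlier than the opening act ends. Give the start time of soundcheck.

The meet-and-greet ends at 11:44 AM + 170 min = 2:34 PM.
The opening act starts at 2:34 PM − 110 min = 12:44 PM.
The opening act ends at 12:44 PM + 15 min = 12:59 PM.
Soundcheck starts at 12:59 PM − 125 min = 10:54 AM.

10:54 AM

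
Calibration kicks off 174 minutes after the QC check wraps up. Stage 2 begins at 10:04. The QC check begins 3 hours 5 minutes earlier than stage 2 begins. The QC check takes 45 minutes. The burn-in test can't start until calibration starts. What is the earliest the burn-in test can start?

The QC check starts at 10:04 − 185 min = 06:59.
The QC check ends at 06:59 + 45 min = 07:44.
Calibration starts at 07:44 + 174 min = 10:38.
The burn-in test is bounded by calibration, so the earliest it can start is 10:38.

10:38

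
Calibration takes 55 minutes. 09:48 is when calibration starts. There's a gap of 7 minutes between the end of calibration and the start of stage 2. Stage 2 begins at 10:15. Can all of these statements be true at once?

Calibration ends at 09:48 + 55 min = 10:43.
Stage 2 starts at 10:43 + 7 min = 10:50.
But stage 2 is also said to start at 10:15 — a 35-minute conflict.

No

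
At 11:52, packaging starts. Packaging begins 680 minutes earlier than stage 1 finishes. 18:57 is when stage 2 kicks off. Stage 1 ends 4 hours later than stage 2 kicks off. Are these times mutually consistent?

Stage 1 ends at 18:57 + 240 min = 22:57.
Packaging starts at 22:57 − 680 min = 11:37.
But packaging is also said to start at 11:52 — a 15-minute conflict.

No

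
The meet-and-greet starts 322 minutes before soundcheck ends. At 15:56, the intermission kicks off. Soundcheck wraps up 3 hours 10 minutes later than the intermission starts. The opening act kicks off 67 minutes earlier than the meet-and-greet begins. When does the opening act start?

Soundcheck ends at 15:56 + 190 min = 19:06.
The meet-and-greet starts at 19:06 − 322 min = 13:44.
The opening act starts at 13:44 − 67 min = 12:37.

12:37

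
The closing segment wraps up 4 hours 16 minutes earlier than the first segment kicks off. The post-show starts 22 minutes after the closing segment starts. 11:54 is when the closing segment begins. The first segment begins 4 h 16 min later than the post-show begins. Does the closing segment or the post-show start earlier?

the closing segment

The post-show starts at 11:54 + 22 min = 12:16.
The closing segment starts at 11:54 and the post-show starts at 12:16, so the closing segment is first.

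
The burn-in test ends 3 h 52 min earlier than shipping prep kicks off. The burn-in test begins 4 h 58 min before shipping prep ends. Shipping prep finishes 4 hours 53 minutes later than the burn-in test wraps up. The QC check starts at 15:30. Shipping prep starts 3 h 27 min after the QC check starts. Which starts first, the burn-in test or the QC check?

Shipping prep starts at 15:30 + 207 min = 18:57.
The burn-in test ends at 18:57 − 232 min = 15:05.
Shipping prep ends at 15:05 + 293 min = 19:58.
The burn-in test starts at 19:58 − 298 min = 15:00.
The burn-in test starts at 15:00 and the QC check starts at 15:30, so the burn-in test is first.

the burn-in test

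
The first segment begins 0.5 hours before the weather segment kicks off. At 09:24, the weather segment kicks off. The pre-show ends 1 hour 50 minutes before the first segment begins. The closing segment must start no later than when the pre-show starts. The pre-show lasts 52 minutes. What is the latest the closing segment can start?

06:12

The first segment starts at 09:24 − 30 min = 08:54.
The pre-show ends at 08:54 − 110 min = 07:04.
The pre-show starts at 07:04 − 52 min = 06:12.
The closing segment is bounded by the pre-show, so the latest it can start is 06:12.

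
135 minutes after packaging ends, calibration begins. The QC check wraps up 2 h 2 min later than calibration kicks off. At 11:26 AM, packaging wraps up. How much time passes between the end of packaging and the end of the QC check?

4 h 17 min

Calibration starts at 11:26 AM + 135 min = 1:41 PM.
The QC check ends at 1:41 PM + 122 min = 3:43 PM.
From 11:26 AM to 3:43 PM is 4 h 17 min.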